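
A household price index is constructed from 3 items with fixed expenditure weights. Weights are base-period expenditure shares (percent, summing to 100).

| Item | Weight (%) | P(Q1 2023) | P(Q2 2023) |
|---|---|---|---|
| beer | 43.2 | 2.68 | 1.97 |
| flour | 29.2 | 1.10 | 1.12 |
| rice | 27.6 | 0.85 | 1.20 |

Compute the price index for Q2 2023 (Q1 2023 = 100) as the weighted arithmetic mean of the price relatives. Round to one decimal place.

beer: 43.2 × (1.97/2.68) = 43.2 × 0.735075 = 31.7552
flour: 29.2 × (1.12/1.10) = 29.2 × 1.018182 = 29.7309
rice: 27.6 × (1.20/0.85) = 27.6 × 1.411765 = 38.9647
Index = Σ wᵢ·(p₁ᵢ/p₀ᵢ) = 31.7552 + 29.7309 + 38.9647 = 100.4508

100.5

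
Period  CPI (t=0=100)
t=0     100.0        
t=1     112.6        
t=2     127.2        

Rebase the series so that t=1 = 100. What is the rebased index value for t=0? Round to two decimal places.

88.81

Rebased(t=0) = 100.0 / 112.6 × 100 = 88.8099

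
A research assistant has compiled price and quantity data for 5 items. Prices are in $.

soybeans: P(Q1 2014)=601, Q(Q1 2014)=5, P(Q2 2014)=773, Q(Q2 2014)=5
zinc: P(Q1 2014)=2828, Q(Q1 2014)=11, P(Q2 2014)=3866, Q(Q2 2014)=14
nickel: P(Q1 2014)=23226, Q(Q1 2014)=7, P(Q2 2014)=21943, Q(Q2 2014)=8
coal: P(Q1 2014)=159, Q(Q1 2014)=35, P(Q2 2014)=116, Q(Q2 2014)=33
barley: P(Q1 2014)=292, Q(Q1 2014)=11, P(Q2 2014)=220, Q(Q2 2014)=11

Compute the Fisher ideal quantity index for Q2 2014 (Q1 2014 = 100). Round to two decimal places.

Laspeyres component (base-period weights):
ΣP(Q1 2014)Q(Q2 2014) = 601×5 + 2828×14 + 23226×8 + 159×33 + 292×11 = 3005 + 39592 + 185808 + 5247 + 3212 = 236864
ΣP(Q1 2014)Q(Q1 2014) = 601×5 + 2828×11 + 23226×7 + 159×35 + 292×11 = 3005 + 31108 + 162582 + 5565 + 3212 = 205472
L = 236864 / 205472 × 100 = 115.2780
Paasche component (current-period weights):
ΣP(Q2 2014)Q(Q2 2014) = 773×5 + 3866×14 + 21943×8 + 116×33 + 220×11 = 3865 + 54124 + 175544 + 3828 + 2420 = 239781
ΣP(Q2 2014)Q(Q1 2014) = 773×5 + 3866×11 + 21943×7 + 116×35 + 220×11 = 3865 + 42526 + 153601 + 4060 + 2420 = 206472
P = 239781 / 206472 × 100 = 116.1325
Fisher = √(L × P) = √(115.2780 × 116.1325) = 115.7044

115.70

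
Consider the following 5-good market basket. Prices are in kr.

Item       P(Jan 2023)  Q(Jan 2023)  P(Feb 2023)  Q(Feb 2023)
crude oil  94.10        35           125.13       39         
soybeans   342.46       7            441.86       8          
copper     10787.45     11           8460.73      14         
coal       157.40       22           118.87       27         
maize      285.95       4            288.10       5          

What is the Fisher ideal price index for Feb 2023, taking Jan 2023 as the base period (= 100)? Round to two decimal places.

Laspeyres component (base-period weights):
ΣP(Feb 2023)Q(Jan 2023) = 125.13×35 + 441.86×7 + 8460.73×11 + 118.87×22 + 288.10×4 = 4379.55 + 3093.02 + 93068.03 + 2615.14 + 1152.4 = 104308.14
ΣP(Jan 2023)Q(Jan 2023) = 94.10×35 + 342.46×7 + 10787.45×11 + 157.40×22 + 285.95×4 = 3293.5 + 2397.22 + 118661.95 + 3462.8 + 1143.8 = 128959.27
L = 104308.14 / 128959.27 × 100 = 80.8846
Paasche component (current-period weights):
ΣP(Feb 2023)Q(Feb 2023) = 125.13×39 + 441.86×8 + 8460.73×14 + 118.87×27 + 288.10×5 = 4880.07 + 3534.88 + 118450.22 + 3209.49 + 1440.5 = 131515.16
ΣP(Jan 2023)Q(Feb 2023) = 94.10×39 + 342.46×8 + 10787.45×14 + 157.40×27 + 285.95×5 = 3669.9 + 2739.68 + 151024.3 + 4249.8 + 1429.75 = 163113.43
P = 131515.16 / 163113.43 × 100 = 80.6280
Fisher = √(L × P) = √(80.8846 × 80.6280) = 80.7562

80.76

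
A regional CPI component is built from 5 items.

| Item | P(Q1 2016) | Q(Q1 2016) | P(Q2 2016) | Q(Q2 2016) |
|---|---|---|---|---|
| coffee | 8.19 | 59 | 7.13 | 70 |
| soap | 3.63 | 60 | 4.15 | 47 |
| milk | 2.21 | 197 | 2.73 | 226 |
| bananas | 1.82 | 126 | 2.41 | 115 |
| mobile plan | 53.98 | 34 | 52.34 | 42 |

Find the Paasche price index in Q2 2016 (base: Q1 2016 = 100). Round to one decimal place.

Paasche price index uses current-period quantities as weights.
ΣP(Q2 2016)·Q(Q2 2016) = 7.13×70 + 4.15×47 + 2.73×226 + 2.41×115 + 52.34×42 = 499.1 + 195.05 + 616.98 + 277.15 + 2198.28 = 3786.56
ΣP(Q1 2016)·Q(Q2 2016) = 8.19×70 + 3.63×47 + 2.21×226 + 1.82×115 + 53.98×42 = 573.3 + 170.61 + 499.46 + 209.3 + 2267.16 = 3719.83
Index = 3786.56 / 3719.83 × 100 = 101.7939

101.8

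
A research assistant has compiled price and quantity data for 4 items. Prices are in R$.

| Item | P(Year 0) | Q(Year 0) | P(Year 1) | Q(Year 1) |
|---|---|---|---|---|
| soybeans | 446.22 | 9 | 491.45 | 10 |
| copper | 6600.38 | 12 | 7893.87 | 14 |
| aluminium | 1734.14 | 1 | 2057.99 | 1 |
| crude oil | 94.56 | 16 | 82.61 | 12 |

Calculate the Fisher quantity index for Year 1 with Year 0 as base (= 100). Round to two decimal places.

Laspeyres component (base-period weights):
ΣP(Year 0)Q(Year 1) = 446.22×10 + 6600.38×14 + 1734.14×1 + 94.56×12 = 4462.2 + 92405.32 + 1734.14 + 1134.72 = 99736.38
ΣP(Year 0)Q(Year 0) = 446.22×9 + 6600.38×12 + 1734.14×1 + 94.56×16 = 4015.98 + 79204.56 + 1734.14 + 1512.96 = 86467.64
L = 99736.38 / 86467.64 × 100 = 115.3453
Paasche component (current-period weights):
ΣP(Year 1)Q(Year 1) = 491.45×10 + 7893.87×14 + 2057.99×1 + 82.61×12 = 4914.5 + 110514.18 + 2057.99 + 991.32 = 118477.99
ΣP(Year 1)Q(Year 0) = 491.45×9 + 7893.87×12 + 2057.99×1 + 82.61×16 = 4423.05 + 94726.44 + 2057.99 + 1321.76 = 102529.24
P = 118477.99 / 102529.24 × 100 = 115.5553
Fisher = √(L × P) = √(115.3453 × 115.5553) = 115.4503

115.45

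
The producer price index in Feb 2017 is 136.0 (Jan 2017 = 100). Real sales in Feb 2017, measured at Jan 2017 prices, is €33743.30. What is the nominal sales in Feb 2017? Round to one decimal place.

Nominal = Real × (Index/100) = 33743.30 × (136.0/100)
        = 33743.30 × 1.360 = 45890.8880

45890.9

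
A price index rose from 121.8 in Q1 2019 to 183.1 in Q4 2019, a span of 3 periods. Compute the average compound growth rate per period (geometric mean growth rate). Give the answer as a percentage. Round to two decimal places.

14.55%

Growth factor = (183.1/121.8)^(1/3) = (1.503284)^(1/3) = 1.145549
Growth rate = 1.145549 − 1 = 0.145549 = 14.5549%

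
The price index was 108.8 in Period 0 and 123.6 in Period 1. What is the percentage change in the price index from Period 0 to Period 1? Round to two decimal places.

13.60%

Change = (123.6 − 108.8) / 108.8 × 100
       = 14.8 / 108.8 × 100 = 13.6029%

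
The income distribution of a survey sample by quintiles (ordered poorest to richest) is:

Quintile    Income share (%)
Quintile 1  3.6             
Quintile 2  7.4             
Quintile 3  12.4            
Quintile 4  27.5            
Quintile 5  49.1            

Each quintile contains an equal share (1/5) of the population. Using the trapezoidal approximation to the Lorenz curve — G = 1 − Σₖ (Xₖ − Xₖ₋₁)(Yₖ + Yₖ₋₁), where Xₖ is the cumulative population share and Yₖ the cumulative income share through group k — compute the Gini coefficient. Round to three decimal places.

Cumulative income shares Yₖ: 0.0360, 0.1100, 0.2340, 0.5090, 1.0000
Σ (Xₖ−Xₖ₋₁)(Yₖ+Yₖ₋₁) = (1/5)(0.0360+0.0000) + (1/5)(0.1100+0.0360) + (1/5)(0.2340+0.1100) + (1/5)(0.5090+0.2340) + (1/5)(1.0000+0.5090)
  = 0.0072 + 0.0292 + 0.0688 + 0.1486 + 0.3018 = 0.5556
G = 1 − 0.5556 = 0.4444

0.444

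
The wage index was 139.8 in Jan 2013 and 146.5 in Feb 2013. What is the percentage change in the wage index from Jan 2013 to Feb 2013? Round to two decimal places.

Change = (146.5 − 139.8) / 139.8 × 100
       = 6.7 / 139.8 × 100 = 4.7926%

4.79%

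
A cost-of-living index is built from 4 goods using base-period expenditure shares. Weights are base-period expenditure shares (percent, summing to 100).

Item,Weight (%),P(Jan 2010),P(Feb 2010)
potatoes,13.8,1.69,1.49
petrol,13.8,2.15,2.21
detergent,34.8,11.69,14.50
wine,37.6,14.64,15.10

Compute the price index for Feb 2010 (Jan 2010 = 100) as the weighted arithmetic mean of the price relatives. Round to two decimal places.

108.30

potatoes: 13.8 × (1.49/1.69) = 13.8 × 0.881657 = 12.1669
petrol: 13.8 × (2.21/2.15) = 13.8 × 1.027907 = 14.1851
detergent: 34.8 × (14.50/11.69) = 34.8 × 1.240376 = 43.1651
wine: 37.6 × (15.10/14.64) = 37.6 × 1.031421 = 38.7814
Index = Σ wᵢ·(p₁ᵢ/p₀ᵢ) = 12.1669 + 14.1851 + 43.1651 + 38.7814 = 108.2985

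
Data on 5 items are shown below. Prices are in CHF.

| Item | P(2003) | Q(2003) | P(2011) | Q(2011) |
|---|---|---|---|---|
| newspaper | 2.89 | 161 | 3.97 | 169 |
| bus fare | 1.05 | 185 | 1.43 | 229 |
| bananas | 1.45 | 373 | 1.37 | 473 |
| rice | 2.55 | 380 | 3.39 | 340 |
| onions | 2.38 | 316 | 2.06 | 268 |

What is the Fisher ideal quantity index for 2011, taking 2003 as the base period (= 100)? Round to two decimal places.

Laspeyres component (base-period weights):
ΣP(2003)Q(2011) = 2.89×169 + 1.05×229 + 1.45×473 + 2.55×340 + 2.38×268 = 488.41 + 240.45 + 685.85 + 867 + 637.84 = 2919.55
ΣP(2003)Q(2003) = 2.89×161 + 1.05×185 + 1.45×373 + 2.55×380 + 2.38×316 = 465.29 + 194.25 + 540.85 + 969 + 752.08 = 2921.47
L = 2919.55 / 2921.47 × 100 = 99.9343
Paasche component (current-period weights):
ΣP(2011)Q(2011) = 3.97×169 + 1.43×229 + 1.37×473 + 3.39×340 + 2.06×268 = 670.93 + 327.47 + 648.01 + 1152.6 + 552.08 = 3351.09
ΣP(2011)Q(2003) = 3.97×161 + 1.43×185 + 1.37×373 + 3.39×380 + 2.06×316 = 639.17 + 264.55 + 511.01 + 1288.2 + 650.96 = 3353.89
P = 3351.09 / 3353.89 × 100 = 99.9165
Fisher = √(L × P) = √(99.9343 × 99.9165) = 99.9254

99.93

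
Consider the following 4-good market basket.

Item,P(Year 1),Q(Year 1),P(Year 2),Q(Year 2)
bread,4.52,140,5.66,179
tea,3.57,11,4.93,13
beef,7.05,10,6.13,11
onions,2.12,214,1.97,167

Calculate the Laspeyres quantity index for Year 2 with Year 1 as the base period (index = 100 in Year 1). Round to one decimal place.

Laspeyres quantity index uses base-period prices as weights.
ΣP(Year 1)·Q(Year 2) = 4.52×179 + 3.57×13 + 7.05×11 + 2.12×167 = 809.08 + 46.41 + 77.55 + 354.04 = 1287.08
ΣP(Year 1)·Q(Year 1) = 4.52×140 + 3.57×11 + 7.05×10 + 2.12×214 = 632.8 + 39.27 + 70.5 + 453.68 = 1196.25
Index = 1287.08 / 1196.25 × 100 = 107.5929

107.6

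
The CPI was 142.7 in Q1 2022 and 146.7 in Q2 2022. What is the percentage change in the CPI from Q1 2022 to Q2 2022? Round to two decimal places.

2.80%

Change = (146.7 − 142.7) / 142.7 × 100
       = 4.0 / 142.7 × 100 = 2.8031%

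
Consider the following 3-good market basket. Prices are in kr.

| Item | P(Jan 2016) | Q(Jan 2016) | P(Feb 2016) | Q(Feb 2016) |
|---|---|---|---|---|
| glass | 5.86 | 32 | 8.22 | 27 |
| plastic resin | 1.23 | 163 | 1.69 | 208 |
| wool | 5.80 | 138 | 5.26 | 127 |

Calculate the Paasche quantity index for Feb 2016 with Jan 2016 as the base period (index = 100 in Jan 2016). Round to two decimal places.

98.19

Paasche quantity index uses current-period prices as weights.
ΣP(Feb 2016)·Q(Feb 2016) = 8.22×27 + 1.69×208 + 5.26×127 = 221.94 + 351.52 + 668.02 = 1241.48
ΣP(Feb 2016)·Q(Jan 2016) = 8.22×32 + 1.69×163 + 5.26×138 = 263.04 + 275.47 + 725.88 = 1264.39
Index = 1241.48 / 1264.39 × 100 = 98.1881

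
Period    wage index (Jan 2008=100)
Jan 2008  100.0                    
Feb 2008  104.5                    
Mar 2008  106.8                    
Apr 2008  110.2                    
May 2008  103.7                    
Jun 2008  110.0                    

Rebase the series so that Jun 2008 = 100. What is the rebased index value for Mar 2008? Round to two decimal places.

Rebased(Mar 2008) = 106.8 / 110.0 × 100 = 97.0909

97.09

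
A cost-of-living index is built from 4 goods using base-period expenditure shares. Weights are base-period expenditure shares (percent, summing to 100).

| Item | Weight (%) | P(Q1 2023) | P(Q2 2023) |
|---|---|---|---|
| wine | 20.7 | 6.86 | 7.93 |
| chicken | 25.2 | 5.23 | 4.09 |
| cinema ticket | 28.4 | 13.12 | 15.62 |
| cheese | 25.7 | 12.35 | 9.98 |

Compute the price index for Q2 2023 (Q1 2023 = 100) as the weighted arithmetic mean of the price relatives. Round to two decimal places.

98.22

wine: 20.7 × (7.93/6.86) = 20.7 × 1.155977 = 23.9287
chicken: 25.2 × (4.09/5.23) = 25.2 × 0.782027 = 19.7071
cinema ticket: 28.4 × (15.62/13.12) = 28.4 × 1.190549 = 33.8116
cheese: 25.7 × (9.98/12.35) = 25.7 × 0.808097 = 20.7681
Index = Σ wᵢ·(p₁ᵢ/p₀ᵢ) = 23.9287 + 19.7071 + 33.8116 + 20.7681 = 98.2155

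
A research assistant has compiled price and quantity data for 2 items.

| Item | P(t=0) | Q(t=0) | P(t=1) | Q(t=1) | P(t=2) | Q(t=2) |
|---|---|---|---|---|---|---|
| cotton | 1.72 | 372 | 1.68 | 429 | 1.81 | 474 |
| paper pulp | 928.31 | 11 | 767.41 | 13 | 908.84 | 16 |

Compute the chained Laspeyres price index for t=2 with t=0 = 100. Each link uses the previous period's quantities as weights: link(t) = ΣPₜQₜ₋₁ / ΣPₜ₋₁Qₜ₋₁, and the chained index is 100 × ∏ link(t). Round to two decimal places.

Link t=0→t=1:
ΣP(t=1)Q(t=0) = 1.68×372 + 767.41×11 = 624.96 + 8441.51 = 9066.47
ΣP(t=0)Q(t=0) = 1.72×372 + 928.31×11 = 639.84 + 10211.41 = 10851.25
link = 9066.47/10851.25 = 0.835523
Link t=1→t=2:
ΣP(t=2)Q(t=1) = 1.81×429 + 908.84×13 = 776.49 + 11814.92 = 12591.41
ΣP(t=1)Q(t=1) = 1.68×429 + 767.41×13 = 720.72 + 9976.33 = 10697.05
link = 12591.41/10697.05 = 1.177092
Chained index = 100 × 0.835523 × 1.177092 = 98.3487

98.35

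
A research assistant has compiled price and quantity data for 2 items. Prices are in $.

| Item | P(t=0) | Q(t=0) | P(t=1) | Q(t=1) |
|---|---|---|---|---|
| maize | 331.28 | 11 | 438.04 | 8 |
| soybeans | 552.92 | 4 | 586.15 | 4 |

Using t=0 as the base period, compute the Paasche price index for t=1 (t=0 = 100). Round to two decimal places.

120.30

Paasche price index uses current-period quantities as weights.
ΣP(t=1)·Q(t=1) = 438.04×8 + 586.15×4 = 3504.32 + 2344.6 = 5848.92
ΣP(t=0)·Q(t=1) = 331.28×8 + 552.92×4 = 2650.24 + 2211.68 = 4861.92
Index = 5848.92 / 4861.92 × 100 = 120.3006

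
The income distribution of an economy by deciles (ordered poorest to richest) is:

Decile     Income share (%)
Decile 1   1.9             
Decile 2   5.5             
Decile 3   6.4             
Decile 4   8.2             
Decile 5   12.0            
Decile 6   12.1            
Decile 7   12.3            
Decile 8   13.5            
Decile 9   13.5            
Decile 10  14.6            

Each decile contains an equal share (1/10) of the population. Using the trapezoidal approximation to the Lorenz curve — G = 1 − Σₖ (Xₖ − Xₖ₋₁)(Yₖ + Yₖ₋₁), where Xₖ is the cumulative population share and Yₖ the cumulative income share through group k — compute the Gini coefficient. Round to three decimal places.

0.218

Cumulative income shares Yₖ: 0.0190, 0.0740, 0.1380, 0.2200, 0.3400, 0.4610, 0.5840, 0.7190, 0.8540, 1.0000
Σ (Xₖ−Xₖ₋₁)(Yₖ+Yₖ₋₁) = (1/10)(0.0190+0.0000) + (1/10)(0.0740+0.0190) + (1/10)(0.1380+0.0740) + (1/10)(0.2200+0.1380) + (1/10)(0.3400+0.2200) + (1/10)(0.4610+0.3400) + (1/10)(0.5840+0.4610) + (1/10)(0.7190+0.5840) + (1/10)(0.8540+0.7190) + (1/10)(1.0000+0.8540)
  = 0.0019 + 0.0093 + 0.0212 + 0.0358 + 0.0560 + 0.0801 + 0.1045 + 0.1303 + 0.1573 + 0.1854 = 0.7818
G = 1 − 0.7818 = 0.2182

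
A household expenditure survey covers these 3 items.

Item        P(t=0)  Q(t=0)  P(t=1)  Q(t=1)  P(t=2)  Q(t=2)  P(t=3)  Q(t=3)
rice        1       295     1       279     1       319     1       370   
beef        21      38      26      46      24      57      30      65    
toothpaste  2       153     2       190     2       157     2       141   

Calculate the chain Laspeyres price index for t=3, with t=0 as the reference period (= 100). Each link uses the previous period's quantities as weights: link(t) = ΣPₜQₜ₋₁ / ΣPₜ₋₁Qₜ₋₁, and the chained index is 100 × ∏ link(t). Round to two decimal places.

Link t=0→t=1:
ΣP(t=1)Q(t=0) = 1×295 + 26×38 + 2×153 = 295 + 988 + 306 = 1589
ΣP(t=0)Q(t=0) = 1×295 + 21×38 + 2×153 = 295 + 798 + 306 = 1399
link = 1589/1399 = 1.135811
Link t=1→t=2:
ΣP(t=2)Q(t=1) = 1×279 + 24×46 + 2×190 = 279 + 1104 + 380 = 1763
ΣP(t=1)Q(t=1) = 1×279 + 26×46 + 2×190 = 279 + 1196 + 380 = 1855
link = 1763/1855 = 0.950404
Link t=2→t=3:
ΣP(t=3)Q(t=2) = 1×319 + 30×57 + 2×157 = 319 + 1710 + 314 = 2343
ΣP(t=2)Q(t=2) = 1×319 + 24×57 + 2×157 = 319 + 1368 + 314 = 2001
link = 2343/2001 = 1.170915
Chained index = 100 × 1.135811 × 0.950404 × 1.170915 = 126.3979

126.40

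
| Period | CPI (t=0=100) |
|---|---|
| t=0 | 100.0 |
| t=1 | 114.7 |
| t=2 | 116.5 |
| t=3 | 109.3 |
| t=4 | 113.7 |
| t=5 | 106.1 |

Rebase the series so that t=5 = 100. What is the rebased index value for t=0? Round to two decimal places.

94.25

Rebased(t=0) = 100.0 / 106.1 × 100 = 94.2507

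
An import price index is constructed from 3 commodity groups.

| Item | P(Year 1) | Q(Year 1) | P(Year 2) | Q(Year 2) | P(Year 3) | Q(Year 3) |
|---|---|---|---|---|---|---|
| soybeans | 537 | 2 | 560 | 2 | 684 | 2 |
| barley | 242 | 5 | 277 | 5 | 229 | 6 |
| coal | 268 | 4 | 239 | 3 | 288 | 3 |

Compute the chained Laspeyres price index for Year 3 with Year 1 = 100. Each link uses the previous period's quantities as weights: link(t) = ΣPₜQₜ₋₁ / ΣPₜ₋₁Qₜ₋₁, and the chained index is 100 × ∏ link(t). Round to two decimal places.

108.09

Link Year 1→Year 2:
ΣP(Year 2)Q(Year 1) = 560×2 + 277×5 + 239×4 = 1120 + 1385 + 956 = 3461
ΣP(Year 1)Q(Year 1) = 537×2 + 242×5 + 268×4 = 1074 + 1210 + 1072 = 3356
link = 3461/3356 = 1.031287
Link Year 2→Year 3:
ΣP(Year 3)Q(Year 2) = 684×2 + 229×5 + 288×3 = 1368 + 1145 + 864 = 3377
ΣP(Year 2)Q(Year 2) = 560×2 + 277×5 + 239×3 = 1120 + 1385 + 717 = 3222
link = 3377/3222 = 1.048107
Chained index = 100 × 1.031287 × 1.048107 = 108.0899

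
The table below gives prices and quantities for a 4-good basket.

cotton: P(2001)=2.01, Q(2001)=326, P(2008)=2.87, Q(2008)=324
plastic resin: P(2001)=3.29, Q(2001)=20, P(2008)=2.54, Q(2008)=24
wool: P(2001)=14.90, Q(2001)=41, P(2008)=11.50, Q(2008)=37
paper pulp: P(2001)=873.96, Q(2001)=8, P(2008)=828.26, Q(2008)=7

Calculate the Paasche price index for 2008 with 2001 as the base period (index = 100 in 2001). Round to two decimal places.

Paasche price index uses current-period quantities as weights.
ΣP(2008)·Q(2008) = 2.87×324 + 2.54×24 + 11.50×37 + 828.26×7 = 929.88 + 60.96 + 425.5 + 5797.82 = 7214.16
ΣP(2001)·Q(2008) = 2.01×324 + 3.29×24 + 14.90×37 + 873.96×7 = 651.24 + 78.96 + 551.3 + 6117.72 = 7399.22
Index = 7214.16 / 7399.22 × 100 = 97.4989

97.50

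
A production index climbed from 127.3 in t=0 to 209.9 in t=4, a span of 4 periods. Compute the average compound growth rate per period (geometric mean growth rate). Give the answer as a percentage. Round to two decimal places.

13.32%

Growth factor = (209.9/127.3)^(1/4) = (1.648861)^(1/4) = 1.133172
Growth rate = 1.133172 − 1 = 0.133172 = 13.3172%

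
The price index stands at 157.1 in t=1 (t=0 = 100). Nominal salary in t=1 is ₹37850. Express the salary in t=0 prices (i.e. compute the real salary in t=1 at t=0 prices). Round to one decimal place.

Real = Nominal ÷ (Index/100) = 37850 ÷ (157.1/100)
     = 37850 ÷ 1.571 = 24092.9344

24092.9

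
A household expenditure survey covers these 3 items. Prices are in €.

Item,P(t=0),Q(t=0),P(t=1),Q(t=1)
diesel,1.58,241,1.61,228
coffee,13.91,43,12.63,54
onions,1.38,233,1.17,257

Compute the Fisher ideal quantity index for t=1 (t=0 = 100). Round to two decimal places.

Laspeyres component (base-period weights):
ΣP(t=0)Q(t=1) = 1.58×228 + 13.91×54 + 1.38×257 = 360.24 + 751.14 + 354.66 = 1466.04
ΣP(t=0)Q(t=0) = 1.58×241 + 13.91×43 + 1.38×233 = 380.78 + 598.13 + 321.54 = 1300.45
L = 1466.04 / 1300.45 × 100 = 112.7333
Paasche component (current-period weights):
ΣP(t=1)Q(t=1) = 1.61×228 + 12.63×54 + 1.17×257 = 367.08 + 682.02 + 300.69 = 1349.79
ΣP(t=1)Q(t=0) = 1.61×241 + 12.63×43 + 1.17×233 = 388.01 + 543.09 + 272.61 = 1203.71
P = 1349.79 / 1203.71 × 100 = 112.1358
Fisher = √(L × P) = √(112.7333 × 112.1358) = 112.4342

112.43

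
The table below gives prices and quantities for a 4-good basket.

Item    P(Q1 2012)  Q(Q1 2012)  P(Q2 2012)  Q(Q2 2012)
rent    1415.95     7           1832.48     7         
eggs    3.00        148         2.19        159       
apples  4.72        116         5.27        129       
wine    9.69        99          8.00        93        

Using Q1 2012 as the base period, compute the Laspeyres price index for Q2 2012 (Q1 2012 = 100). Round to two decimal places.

122.70

Laspeyres price index uses base-period quantities as weights.
ΣP(Q2 2012)·Q(Q1 2012) = 1832.48×7 + 2.19×148 + 5.27×116 + 8.00×99 = 12827.36 + 324.12 + 611.32 + 792 = 14554.8
ΣP(Q1 2012)·Q(Q1 2012) = 1415.95×7 + 3.00×148 + 4.72×116 + 9.69×99 = 9911.65 + 444 + 547.52 + 959.31 = 11862.48
Index = 14554.8 / 11862.48 × 100 = 122.6961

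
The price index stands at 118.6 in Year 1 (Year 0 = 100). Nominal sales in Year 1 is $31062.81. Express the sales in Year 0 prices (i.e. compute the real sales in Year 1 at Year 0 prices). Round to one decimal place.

Real = Nominal ÷ (Index/100) = 31062.81 ÷ (118.6/100)
     = 31062.81 ÷ 1.186 = 26191.2395

26191.2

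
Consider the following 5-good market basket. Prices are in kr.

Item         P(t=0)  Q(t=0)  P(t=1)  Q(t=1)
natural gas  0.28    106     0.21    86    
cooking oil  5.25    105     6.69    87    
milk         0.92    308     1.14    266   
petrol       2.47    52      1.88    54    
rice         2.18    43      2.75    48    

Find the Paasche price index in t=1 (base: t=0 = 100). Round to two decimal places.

117.98

Paasche price index uses current-period quantities as weights.
ΣP(t=1)·Q(t=1) = 0.21×86 + 6.69×87 + 1.14×266 + 1.88×54 + 2.75×48 = 18.06 + 582.03 + 303.24 + 101.52 + 132 = 1136.85
ΣP(t=0)·Q(t=1) = 0.28×86 + 5.25×87 + 0.92×266 + 2.47×54 + 2.18×48 = 24.08 + 456.75 + 244.72 + 133.38 + 104.64 = 963.57
Index = 1136.85 / 963.57 × 100 = 117.9831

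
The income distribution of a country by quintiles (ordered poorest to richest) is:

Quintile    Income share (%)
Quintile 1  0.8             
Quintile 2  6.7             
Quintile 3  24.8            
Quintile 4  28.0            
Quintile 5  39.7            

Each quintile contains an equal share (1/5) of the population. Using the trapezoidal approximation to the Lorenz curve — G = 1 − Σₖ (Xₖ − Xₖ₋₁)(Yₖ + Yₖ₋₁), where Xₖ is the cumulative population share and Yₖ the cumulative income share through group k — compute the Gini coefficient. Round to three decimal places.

Cumulative income shares Yₖ: 0.0080, 0.0750, 0.3230, 0.6030, 1.0000
Σ (Xₖ−Xₖ₋₁)(Yₖ+Yₖ₋₁) = (1/5)(0.0080+0.0000) + (1/5)(0.0750+0.0080) + (1/5)(0.3230+0.0750) + (1/5)(0.6030+0.3230) + (1/5)(1.0000+0.6030)
  = 0.0016 + 0.0166 + 0.0796 + 0.1852 + 0.3206 = 0.6036
G = 1 − 0.6036 = 0.3964

0.396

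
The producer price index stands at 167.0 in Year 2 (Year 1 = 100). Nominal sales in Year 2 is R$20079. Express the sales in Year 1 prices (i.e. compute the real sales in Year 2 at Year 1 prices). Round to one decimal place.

Real = Nominal ÷ (Index/100) = 20079 ÷ (167.0/100)
     = 20079 ÷ 1.670 = 12023.3533

12023.4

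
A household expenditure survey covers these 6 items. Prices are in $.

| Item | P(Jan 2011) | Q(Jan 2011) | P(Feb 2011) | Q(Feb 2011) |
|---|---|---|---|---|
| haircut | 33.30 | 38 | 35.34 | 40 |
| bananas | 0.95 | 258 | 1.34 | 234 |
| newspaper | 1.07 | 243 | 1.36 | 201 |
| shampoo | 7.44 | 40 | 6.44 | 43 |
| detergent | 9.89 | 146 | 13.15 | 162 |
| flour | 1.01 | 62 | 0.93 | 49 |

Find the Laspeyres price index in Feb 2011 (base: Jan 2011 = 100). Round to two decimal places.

Laspeyres price index uses base-period quantities as weights.
ΣP(Feb 2011)·Q(Jan 2011) = 35.34×38 + 1.34×258 + 1.36×243 + 6.44×40 + 13.15×146 + 0.93×62 = 1342.92 + 345.72 + 330.48 + 257.6 + 1919.9 + 57.66 = 4254.28
ΣP(Jan 2011)·Q(Jan 2011) = 33.30×38 + 0.95×258 + 1.07×243 + 7.44×40 + 9.89×146 + 1.01×62 = 1265.4 + 245.1 + 260.01 + 297.6 + 1443.94 + 62.62 = 3574.67
Index = 4254.28 / 3574.67 × 100 = 119.0118

119.01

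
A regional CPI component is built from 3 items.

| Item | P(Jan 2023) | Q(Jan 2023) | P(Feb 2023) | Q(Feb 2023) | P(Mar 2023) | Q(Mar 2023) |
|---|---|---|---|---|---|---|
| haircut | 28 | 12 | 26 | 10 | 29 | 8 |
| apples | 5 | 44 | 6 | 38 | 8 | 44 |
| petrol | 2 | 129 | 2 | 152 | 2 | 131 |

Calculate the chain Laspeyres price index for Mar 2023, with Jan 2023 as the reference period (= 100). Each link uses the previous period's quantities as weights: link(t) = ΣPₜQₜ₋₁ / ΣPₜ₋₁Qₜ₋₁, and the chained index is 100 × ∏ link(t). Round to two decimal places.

116.17

Link Jan 2023→Feb 2023:
ΣP(Feb 2023)Q(Jan 2023) = 26×12 + 6×44 + 2×129 = 312 + 264 + 258 = 834
ΣP(Jan 2023)Q(Jan 2023) = 28×12 + 5×44 + 2×129 = 336 + 220 + 258 = 814
link = 834/814 = 1.024570
Link Feb 2023→Mar 2023:
ΣP(Mar 2023)Q(Feb 2023) = 29×10 + 8×38 + 2×152 = 290 + 304 + 304 = 898
ΣP(Feb 2023)Q(Feb 2023) = 26×10 + 6×38 + 2×152 = 260 + 228 + 304 = 792
link = 898/792 = 1.133838
Chained index = 100 × 1.024570 × 1.133838 = 116.1697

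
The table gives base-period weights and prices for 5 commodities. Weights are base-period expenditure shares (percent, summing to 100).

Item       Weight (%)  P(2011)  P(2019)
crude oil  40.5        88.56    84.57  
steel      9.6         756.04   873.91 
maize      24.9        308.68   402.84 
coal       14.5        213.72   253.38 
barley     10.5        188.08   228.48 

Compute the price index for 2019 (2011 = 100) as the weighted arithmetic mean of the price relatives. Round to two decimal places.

112.21

crude oil: 40.5 × (84.57/88.56) = 40.5 × 0.954946 = 38.6753
steel: 9.6 × (873.91/756.04) = 9.6 × 1.155904 = 11.0967
maize: 24.9 × (402.84/308.68) = 24.9 × 1.305041 = 32.4955
coal: 14.5 × (253.38/213.72) = 14.5 × 1.185570 = 17.1908
barley: 10.5 × (228.48/188.08) = 10.5 × 1.214802 = 12.7554
Index = Σ wᵢ·(p₁ᵢ/p₀ᵢ) = 38.6753 + 11.0967 + 32.4955 + 17.1908 + 12.7554 = 112.2137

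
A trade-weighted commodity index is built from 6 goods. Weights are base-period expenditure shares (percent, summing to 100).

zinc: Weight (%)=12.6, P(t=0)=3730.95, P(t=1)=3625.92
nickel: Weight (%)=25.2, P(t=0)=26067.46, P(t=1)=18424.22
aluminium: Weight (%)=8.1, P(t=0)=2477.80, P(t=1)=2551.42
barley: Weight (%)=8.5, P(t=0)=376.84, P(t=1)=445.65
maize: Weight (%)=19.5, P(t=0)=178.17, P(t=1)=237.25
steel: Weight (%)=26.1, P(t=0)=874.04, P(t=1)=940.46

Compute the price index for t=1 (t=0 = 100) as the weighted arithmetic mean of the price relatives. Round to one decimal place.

zinc: 12.6 × (3625.92/3730.95) = 12.6 × 0.971849 = 12.2453
nickel: 25.2 × (18424.22/26067.46) = 25.2 × 0.706790 = 17.8111
aluminium: 8.1 × (2551.42/2477.80) = 8.1 × 1.029712 = 8.3407
barley: 8.5 × (445.65/376.84) = 8.5 × 1.182597 = 10.0521
maize: 19.5 × (237.25/178.17) = 19.5 × 1.331593 = 25.9661
steel: 26.1 × (940.46/874.04) = 26.1 × 1.075992 = 28.0834
Index = Σ wᵢ·(p₁ᵢ/p₀ᵢ) = 12.2453 + 17.8111 + 8.3407 + 10.0521 + 25.9661 + 28.0834 = 102.4986

102.5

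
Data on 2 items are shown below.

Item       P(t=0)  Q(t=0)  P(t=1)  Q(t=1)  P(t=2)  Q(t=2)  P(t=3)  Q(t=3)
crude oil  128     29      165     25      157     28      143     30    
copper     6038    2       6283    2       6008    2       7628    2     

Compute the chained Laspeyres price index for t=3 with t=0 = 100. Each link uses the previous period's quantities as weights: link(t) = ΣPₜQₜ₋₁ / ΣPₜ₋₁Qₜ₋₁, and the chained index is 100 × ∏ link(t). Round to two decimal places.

123.18

Link t=0→t=1:
ΣP(t=1)Q(t=0) = 165×29 + 6283×2 = 4785 + 12566 = 17351
ΣP(t=0)Q(t=0) = 128×29 + 6038×2 = 3712 + 12076 = 15788
link = 17351/15788 = 1.098999
Link t=1→t=2:
ΣP(t=2)Q(t=1) = 157×25 + 6008×2 = 3925 + 12016 = 15941
ΣP(t=1)Q(t=1) = 165×25 + 6283×2 = 4125 + 12566 = 16691
link = 15941/16691 = 0.955066
Link t=2→t=3:
ΣP(t=3)Q(t=2) = 143×28 + 7628×2 = 4004 + 15256 = 19260
ΣP(t=2)Q(t=2) = 157×28 + 6008×2 = 4396 + 12016 = 16412
link = 19260/16412 = 1.173532
Chained index = 100 × 1.098999 × 0.955066 × 1.173532 = 123.1758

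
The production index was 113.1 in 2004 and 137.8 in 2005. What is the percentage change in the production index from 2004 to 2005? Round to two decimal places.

21.84%

Change = (137.8 − 113.1) / 113.1 × 100
       = 24.7 / 113.1 × 100 = 21.8391%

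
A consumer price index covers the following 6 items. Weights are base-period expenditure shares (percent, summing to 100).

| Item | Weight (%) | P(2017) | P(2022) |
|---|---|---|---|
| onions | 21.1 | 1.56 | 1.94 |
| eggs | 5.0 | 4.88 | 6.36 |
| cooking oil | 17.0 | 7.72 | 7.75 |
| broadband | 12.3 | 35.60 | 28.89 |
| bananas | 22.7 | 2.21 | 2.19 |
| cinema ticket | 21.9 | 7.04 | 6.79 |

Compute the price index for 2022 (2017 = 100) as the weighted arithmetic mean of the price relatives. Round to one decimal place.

onions: 21.1 × (1.94/1.56) = 21.1 × 1.243590 = 26.2397
eggs: 5.0 × (6.36/4.88) = 5.0 × 1.303279 = 6.5164
cooking oil: 17.0 × (7.75/7.72) = 17.0 × 1.003886 = 17.0661
broadband: 12.3 × (28.89/35.60) = 12.3 × 0.811517 = 9.9817
bananas: 22.7 × (2.19/2.21) = 22.7 × 0.990950 = 22.4946
cinema ticket: 21.9 × (6.79/7.04) = 21.9 × 0.964489 = 21.1223
Index = Σ wᵢ·(p₁ᵢ/p₀ᵢ) = 26.2397 + 6.5164 + 17.0661 + 9.9817 + 22.4946 + 21.1223 = 103.4207

103.4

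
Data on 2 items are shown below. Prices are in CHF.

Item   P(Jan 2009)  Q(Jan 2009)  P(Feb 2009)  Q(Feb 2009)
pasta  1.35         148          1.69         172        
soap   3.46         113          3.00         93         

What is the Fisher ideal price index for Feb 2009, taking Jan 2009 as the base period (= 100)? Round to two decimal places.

Laspeyres component (base-period weights):
ΣP(Feb 2009)Q(Jan 2009) = 1.69×148 + 3.00×113 = 250.12 + 339 = 589.12
ΣP(Jan 2009)Q(Jan 2009) = 1.35×148 + 3.46×113 = 199.8 + 390.98 = 590.78
L = 589.12 / 590.78 × 100 = 99.7190
Paasche component (current-period weights):
ΣP(Feb 2009)Q(Feb 2009) = 1.69×172 + 3.00×93 = 290.68 + 279 = 569.68
ΣP(Jan 2009)Q(Feb 2009) = 1.35×172 + 3.46×93 = 232.2 + 321.78 = 553.98
P = 569.68 / 553.98 × 100 = 102.8340
Fisher = √(L × P) = √(99.7190 × 102.8340) = 101.2645

101.26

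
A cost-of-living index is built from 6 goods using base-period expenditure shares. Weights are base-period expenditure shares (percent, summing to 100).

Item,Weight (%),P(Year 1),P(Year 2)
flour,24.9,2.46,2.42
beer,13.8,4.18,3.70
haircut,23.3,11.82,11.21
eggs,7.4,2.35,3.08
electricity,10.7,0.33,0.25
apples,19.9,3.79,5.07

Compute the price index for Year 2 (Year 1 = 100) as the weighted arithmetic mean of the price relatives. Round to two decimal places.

103.23

flour: 24.9 × (2.42/2.46) = 24.9 × 0.983740 = 24.4951
beer: 13.8 × (3.70/4.18) = 13.8 × 0.885167 = 12.2153
haircut: 23.3 × (11.21/11.82) = 23.3 × 0.948393 = 22.0975
eggs: 7.4 × (3.08/2.35) = 7.4 × 1.310638 = 9.6987
electricity: 10.7 × (0.25/0.33) = 10.7 × 0.757576 = 8.1061
apples: 19.9 × (5.07/3.79) = 19.9 × 1.337731 = 26.6208
Index = Σ wᵢ·(p₁ᵢ/p₀ᵢ) = 24.4951 + 12.2153 + 22.0975 + 9.6987 + 8.1061 + 26.6208 = 103.2336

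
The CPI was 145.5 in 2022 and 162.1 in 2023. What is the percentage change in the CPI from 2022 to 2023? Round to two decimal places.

11.41%

Change = (162.1 − 145.5) / 145.5 × 100
       = 16.6 / 145.5 × 100 = 11.4089%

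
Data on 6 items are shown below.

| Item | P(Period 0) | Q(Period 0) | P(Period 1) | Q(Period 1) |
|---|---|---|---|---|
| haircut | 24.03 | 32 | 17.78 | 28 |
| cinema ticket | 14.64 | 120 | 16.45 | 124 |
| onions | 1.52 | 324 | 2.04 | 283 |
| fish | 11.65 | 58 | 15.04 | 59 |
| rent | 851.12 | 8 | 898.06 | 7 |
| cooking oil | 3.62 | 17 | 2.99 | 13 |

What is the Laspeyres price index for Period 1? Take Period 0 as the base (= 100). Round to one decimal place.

107.1

Laspeyres price index uses base-period quantities as weights.
ΣP(Period 1)·Q(Period 0) = 17.78×32 + 16.45×120 + 2.04×324 + 15.04×58 + 898.06×8 + 2.99×17 = 568.96 + 1974 + 660.96 + 872.32 + 7184.48 + 50.83 = 11311.55
ΣP(Period 0)·Q(Period 0) = 24.03×32 + 14.64×120 + 1.52×324 + 11.65×58 + 851.12×8 + 3.62×17 = 768.96 + 1756.8 + 492.48 + 675.7 + 6808.96 + 61.54 = 10564.44
Index = 11311.55 / 10564.44 × 100 = 107.0719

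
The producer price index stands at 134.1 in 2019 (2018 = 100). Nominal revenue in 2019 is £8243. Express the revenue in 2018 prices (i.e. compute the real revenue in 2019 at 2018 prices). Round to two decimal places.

6146.91

Real = Nominal ÷ (Index/100) = 8243 ÷ (134.1/100)
     = 8243 ÷ 1.341 = 6146.9053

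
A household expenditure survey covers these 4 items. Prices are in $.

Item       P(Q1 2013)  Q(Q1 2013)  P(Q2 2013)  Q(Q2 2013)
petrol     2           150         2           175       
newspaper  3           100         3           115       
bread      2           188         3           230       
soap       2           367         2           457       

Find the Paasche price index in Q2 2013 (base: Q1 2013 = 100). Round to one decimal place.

111.1

Paasche price index uses current-period quantities as weights.
ΣP(Q2 2013)·Q(Q2 2013) = 2×175 + 3×115 + 3×230 + 2×457 = 350 + 345 + 690 + 914 = 2299
ΣP(Q1 2013)·Q(Q2 2013) = 2×175 + 3×115 + 2×230 + 2×457 = 350 + 345 + 460 + 914 = 2069
Index = 2299 / 2069 × 100 = 111.1165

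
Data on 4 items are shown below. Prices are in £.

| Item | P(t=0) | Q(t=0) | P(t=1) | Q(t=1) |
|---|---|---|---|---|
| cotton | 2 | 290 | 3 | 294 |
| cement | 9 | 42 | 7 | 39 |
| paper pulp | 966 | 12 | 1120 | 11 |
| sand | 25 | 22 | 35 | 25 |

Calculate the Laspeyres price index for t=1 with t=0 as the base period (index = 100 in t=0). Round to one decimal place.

Laspeyres price index uses base-period quantities as weights.
ΣP(t=1)·Q(t=0) = 3×290 + 7×42 + 1120×12 + 35×22 = 870 + 294 + 13440 + 770 = 15374
ΣP(t=0)·Q(t=0) = 2×290 + 9×42 + 966×12 + 25×22 = 580 + 378 + 11592 + 550 = 13100
Index = 15374 / 13100 × 100 = 117.3588

117.4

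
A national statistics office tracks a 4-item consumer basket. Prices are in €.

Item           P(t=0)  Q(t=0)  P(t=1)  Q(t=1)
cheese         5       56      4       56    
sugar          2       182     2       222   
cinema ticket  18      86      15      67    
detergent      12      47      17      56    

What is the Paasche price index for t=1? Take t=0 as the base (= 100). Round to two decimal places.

100.88

Paasche price index uses current-period quantities as weights.
ΣP(t=1)·Q(t=1) = 4×56 + 2×222 + 15×67 + 17×56 = 224 + 444 + 1005 + 952 = 2625
ΣP(t=0)·Q(t=1) = 5×56 + 2×222 + 18×67 + 12×56 = 280 + 444 + 1206 + 672 = 2602
Index = 2625 / 2602 × 100 = 100.8839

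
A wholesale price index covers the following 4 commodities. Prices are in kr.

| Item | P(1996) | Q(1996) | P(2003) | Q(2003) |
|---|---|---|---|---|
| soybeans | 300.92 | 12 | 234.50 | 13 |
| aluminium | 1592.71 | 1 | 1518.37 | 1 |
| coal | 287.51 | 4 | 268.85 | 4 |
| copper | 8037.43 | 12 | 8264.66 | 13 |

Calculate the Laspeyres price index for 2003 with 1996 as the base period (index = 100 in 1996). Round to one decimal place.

Laspeyres price index uses base-period quantities as weights.
ΣP(2003)·Q(1996) = 234.50×12 + 1518.37×1 + 268.85×4 + 8264.66×12 = 2814 + 1518.37 + 1075.4 + 99175.92 = 104583.69
ΣP(1996)·Q(1996) = 300.92×12 + 1592.71×1 + 287.51×4 + 8037.43×12 = 3611.04 + 1592.71 + 1150.04 + 96449.16 = 102802.95
Index = 104583.69 / 102802.95 × 100 = 101.7322

101.7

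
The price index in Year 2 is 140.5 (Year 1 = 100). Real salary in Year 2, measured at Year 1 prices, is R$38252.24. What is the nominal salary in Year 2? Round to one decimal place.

53744.4

Nominal = Real × (Index/100) = 38252.24 × (140.5/100)
        = 38252.24 × 1.405 = 53744.3972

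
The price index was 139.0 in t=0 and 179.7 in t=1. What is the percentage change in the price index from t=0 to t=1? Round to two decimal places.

Change = (179.7 − 139.0) / 139.0 × 100
       = 40.7 / 139.0 × 100 = 29.2806%

29.28%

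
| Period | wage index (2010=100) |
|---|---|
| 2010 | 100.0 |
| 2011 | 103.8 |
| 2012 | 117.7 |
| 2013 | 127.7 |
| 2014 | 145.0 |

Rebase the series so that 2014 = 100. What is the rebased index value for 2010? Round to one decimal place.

Rebased(2010) = 100.0 / 145.0 × 100 = 68.9655

69.0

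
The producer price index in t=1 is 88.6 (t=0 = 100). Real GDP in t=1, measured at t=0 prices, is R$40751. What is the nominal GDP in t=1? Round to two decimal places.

36105.39

Nominal = Real × (Index/100) = 40751 × (88.6/100)
        = 40751 × 0.886 = 36105.3860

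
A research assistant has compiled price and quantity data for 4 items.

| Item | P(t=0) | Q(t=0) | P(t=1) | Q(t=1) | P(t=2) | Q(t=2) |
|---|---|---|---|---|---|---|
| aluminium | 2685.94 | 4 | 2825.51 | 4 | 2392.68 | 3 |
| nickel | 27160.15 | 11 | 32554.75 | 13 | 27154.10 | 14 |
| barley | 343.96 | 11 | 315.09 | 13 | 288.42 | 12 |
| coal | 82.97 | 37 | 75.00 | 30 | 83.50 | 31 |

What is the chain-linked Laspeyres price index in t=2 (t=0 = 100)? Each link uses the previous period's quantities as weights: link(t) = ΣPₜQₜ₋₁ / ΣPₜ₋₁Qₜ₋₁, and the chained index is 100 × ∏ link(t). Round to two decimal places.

Link t=0→t=1:
ΣP(t=1)Q(t=0) = 2825.51×4 + 32554.75×11 + 315.09×11 + 75.00×37 = 11302.04 + 358102.25 + 3465.99 + 2775 = 375645.28
ΣP(t=0)Q(t=0) = 2685.94×4 + 27160.15×11 + 343.96×11 + 82.97×37 = 10743.76 + 298761.65 + 3783.56 + 3069.89 = 316358.86
link = 375645.28/316358.86 = 1.187402
Link t=1→t=2:
ΣP(t=2)Q(t=1) = 2392.68×4 + 27154.10×13 + 288.42×13 + 83.50×30 = 9570.72 + 353003.3 + 3749.46 + 2505 = 368828.48
ΣP(t=1)Q(t=1) = 2825.51×4 + 32554.75×13 + 315.09×13 + 75.00×30 = 11302.04 + 423211.75 + 4096.17 + 2250 = 440859.96
link = 368828.48/440859.96 = 0.836611
Chained index = 100 × 1.187402 × 0.836611 = 99.3394

99.34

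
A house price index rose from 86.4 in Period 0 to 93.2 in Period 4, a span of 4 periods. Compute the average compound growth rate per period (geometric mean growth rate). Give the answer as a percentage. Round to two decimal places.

1.91%

Growth factor = (93.2/86.4)^(1/4) = (1.078704)^(1/4) = 1.019121
Growth rate = 1.019121 − 1 = 0.019121 = 1.9121%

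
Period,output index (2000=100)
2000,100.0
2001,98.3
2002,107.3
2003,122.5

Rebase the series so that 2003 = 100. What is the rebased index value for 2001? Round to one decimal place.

Rebased(2001) = 98.3 / 122.5 × 100 = 80.2449

80.2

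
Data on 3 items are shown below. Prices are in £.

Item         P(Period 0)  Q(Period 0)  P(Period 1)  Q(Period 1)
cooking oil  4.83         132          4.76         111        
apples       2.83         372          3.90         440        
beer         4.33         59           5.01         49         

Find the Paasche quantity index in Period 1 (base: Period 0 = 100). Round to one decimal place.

104.8

Paasche quantity index uses current-period prices as weights.
ΣP(Period 1)·Q(Period 1) = 4.76×111 + 3.90×440 + 5.01×49 = 528.36 + 1716 + 245.49 = 2489.85
ΣP(Period 1)·Q(Period 0) = 4.76×132 + 3.90×372 + 5.01×59 = 628.32 + 1450.8 + 295.59 = 2374.71
Index = 2489.85 / 2374.71 × 100 = 104.8486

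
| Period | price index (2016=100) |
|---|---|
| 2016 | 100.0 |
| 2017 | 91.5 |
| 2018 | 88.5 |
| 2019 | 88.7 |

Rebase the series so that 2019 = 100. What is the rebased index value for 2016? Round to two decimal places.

112.74

Rebased(2016) = 100.0 / 88.7 × 100 = 112.7396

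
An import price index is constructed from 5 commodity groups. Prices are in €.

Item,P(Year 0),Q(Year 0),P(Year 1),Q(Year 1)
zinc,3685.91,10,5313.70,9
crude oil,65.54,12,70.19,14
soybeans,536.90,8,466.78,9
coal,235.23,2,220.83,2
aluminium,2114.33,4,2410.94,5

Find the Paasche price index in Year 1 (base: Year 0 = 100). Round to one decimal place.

131.1

Paasche price index uses current-period quantities as weights.
ΣP(Year 1)·Q(Year 1) = 5313.70×9 + 70.19×14 + 466.78×9 + 220.83×2 + 2410.94×5 = 47823.3 + 982.66 + 4201.02 + 441.66 + 12054.7 = 65503.34
ΣP(Year 0)·Q(Year 1) = 3685.91×9 + 65.54×14 + 536.90×9 + 235.23×2 + 2114.33×5 = 33173.19 + 917.56 + 4832.1 + 470.46 + 10571.65 = 49964.96
Index = 65503.34 / 49964.96 × 100 = 131.0986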